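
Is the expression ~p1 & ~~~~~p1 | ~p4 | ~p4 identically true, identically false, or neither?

neither

~p1 & ~~~~~p1 | ~p4 | ~p4
= ~p1 & ~~~p1 | ~p4 | ~p4   [double negation]
= ~p1 & ~~~p1 | ~p4   [idempotence]
= ~p1 & ~p1 | ~p4   [double negation]
= ~p1 | ~p4   [idempotence]
This depends on p1, p4, so it is not a constant.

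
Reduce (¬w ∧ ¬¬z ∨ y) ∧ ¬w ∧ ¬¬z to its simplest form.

¬w ∧ z

(¬w ∧ ¬¬z ∨ y) ∧ ¬w ∧ ¬¬z
= ¬w ∧ ¬¬z   (absorption)
= ¬w ∧ z   (double negation)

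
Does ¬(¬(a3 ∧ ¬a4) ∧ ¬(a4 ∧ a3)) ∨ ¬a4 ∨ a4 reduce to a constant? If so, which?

¬(¬(a3 ∧ ¬a4) ∧ ¬(a4 ∧ a3)) ∨ ¬a4 ∨ a4
= a3 ∧ ¬a4 ∨ a4 ∧ a3 ∨ ¬a4 ∨ a4
= (¬a4 ∨ a4) ∧ a3 ∨ ¬a4 ∨ a4
= ¬a4 ∨ a4
= True

yes, True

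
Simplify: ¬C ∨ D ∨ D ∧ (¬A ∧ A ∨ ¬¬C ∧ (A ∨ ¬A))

¬C ∨ D ∨ D ∧ (¬A ∧ A ∨ ¬¬C ∧ (A ∨ ¬A))
= ¬C ∨ D ∨ D ∧ (¬A ∧ A ∨ ¬¬C)
= ¬C ∨ D ∨ D ∧ (¬A ∧ A ∨ C)
= ¬C ∨ D ∨ D ∧ C
= ¬C ∨ D

¬C ∨ D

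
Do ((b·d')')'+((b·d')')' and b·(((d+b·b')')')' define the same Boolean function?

Yes

E1: ((b·d')')'+((b·d')')'
    = ((b·d')')'
    = b·d'
E2: b·(((d+b·b')')')'
    = b·((d')')'
    = b·d'
Both reduce to b·d', so they are equivalent.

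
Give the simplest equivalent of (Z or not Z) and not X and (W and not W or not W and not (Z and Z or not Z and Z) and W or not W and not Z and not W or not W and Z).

not X and not W

(Z or not Z) and not X and (W and not W or not W and not (Z and Z or not Z and Z) and W or not W and not Z and not W or not W and Z)
= (Z or not Z) and not X and (W and not W or not W and not Z and W or not W and not Z and not W or not W and Z)   [distribution]
= (Z or not Z) and not X and (not W and not Z and W or not W and not Z and not W or not W and Z)   [complement / identity]
= (Z or not Z) and not X and (not W and not Z or not W and Z)   [distribution]
= not X and (not W and not Z or not W and Z)   [complement / identity]
= not X and not W   [distribution]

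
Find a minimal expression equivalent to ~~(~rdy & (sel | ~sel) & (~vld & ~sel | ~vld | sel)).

~rdy & (~vld | sel)

~~(~rdy & (sel | ~sel) & (~vld & ~sel | ~vld | sel))
= ~~(~rdy & (~vld & ~sel | ~vld | sel))   (complement / identity)
= ~rdy & (~vld & ~sel | ~vld | sel)   (double negation)
= ~rdy & (~vld | sel)   (absorption)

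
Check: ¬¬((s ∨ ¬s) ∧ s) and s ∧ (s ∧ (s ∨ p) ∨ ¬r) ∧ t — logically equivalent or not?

E1: ¬¬((s ∨ ¬s) ∧ s)
    = ¬¬s   [complement / identity]
    = s   [double negation]
E2: s ∧ (s ∧ (s ∨ p) ∨ ¬r) ∧ t
    = s ∧ (s ∨ ¬r) ∧ t   [absorption]
    = s ∧ t   [absorption]
These differ: at p=0, r=0, s=1, t=0, E1 = 1 but E2 = 0.

No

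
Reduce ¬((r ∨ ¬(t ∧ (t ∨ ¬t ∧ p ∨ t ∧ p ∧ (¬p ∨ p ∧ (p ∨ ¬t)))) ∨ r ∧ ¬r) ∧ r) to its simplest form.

¬r

¬((r ∨ ¬(t ∧ (t ∨ ¬t ∧ p ∨ t ∧ p ∧ (¬p ∨ p ∧ (p ∨ ¬t)))) ∨ r ∧ ¬r) ∧ r)
= ¬((r ∨ ¬(t ∧ (t ∨ ¬t ∧ p ∨ t ∧ p ∧ (¬p ∨ p))) ∨ r ∧ ¬r) ∧ r)   (absorption)
= ¬((r ∨ ¬(t ∧ (t ∨ ¬t ∧ p ∨ t ∧ p)) ∨ r ∧ ¬r) ∧ r)   (complement / identity)
= ¬((r ∨ ¬(t ∧ (t ∨ ¬t ∧ p ∨ t ∧ p))) ∧ r)   (complement / identity)
= ¬((r ∨ ¬(t ∧ (t ∨ p))) ∧ r)   (distribution)
= ¬((r ∨ ¬t) ∧ r)   (absorption)
= ¬r   (absorption)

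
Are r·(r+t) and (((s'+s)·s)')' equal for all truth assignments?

No

E1: r·(r+t)
    = r   (absorption)
E2: (((s'+s)·s)')'
    = (s')'   (complement / identity)
    = s   (double negation)
These differ: at r=1, s=0, t=0, E1 = 1 but E2 = 0.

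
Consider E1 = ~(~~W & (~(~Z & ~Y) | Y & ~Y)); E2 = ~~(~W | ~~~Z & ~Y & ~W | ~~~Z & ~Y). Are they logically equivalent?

Yes

E1: ~(~~W & (~(~Z & ~Y) | Y & ~Y))
    = ~(~~W & ~(~Z & ~Y))   — complement / identity
    = ~W | ~Z & ~Y   — De Morgan
E2: ~~(~W | ~~~Z & ~Y & ~W | ~~~Z & ~Y)
    = ~~(~W | ~~~Z & ~Y)   — absorption
    = ~W | ~~~Z & ~Y   — double negation
    = ~W | ~Z & ~Y   — double negation
Both reduce to ~W | ~Z & ~Y, so they are equivalent.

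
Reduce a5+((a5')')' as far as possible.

a5+((a5')')'
= a5+a5'   [double negation]
= 1   [complement]

1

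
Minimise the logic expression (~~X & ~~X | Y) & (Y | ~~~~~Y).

(~~X & ~~X | Y) & (Y | ~~~~~Y)
= (~~X | Y) & (Y | ~~~~~Y)
= (~~X | Y) & (Y | ~~~Y)
= (~~X | Y) & (Y | ~Y)
= ~~X | Y
= X | Y

X | Y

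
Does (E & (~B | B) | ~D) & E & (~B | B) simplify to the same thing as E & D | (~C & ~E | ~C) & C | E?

E1: (E & (~B | B) | ~D) & E & (~B | B)
    = E & (~B | B)   [absorption]
    = E   [complement / identity]
E2: E & D | (~C & ~E | ~C) & C | E
    = E & D | ~C & C | E   [absorption]
    = E & D | E   [complement / identity]
    = E   [absorption]
Both reduce to E, so they are equivalent.

Yes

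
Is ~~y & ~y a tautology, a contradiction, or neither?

~~y & ~y
= y & ~y   — double negation
= 0   — complement

contradiction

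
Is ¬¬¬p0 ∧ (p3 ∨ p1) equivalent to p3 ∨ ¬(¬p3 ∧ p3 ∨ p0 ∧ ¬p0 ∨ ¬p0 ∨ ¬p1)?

E1: ¬¬¬p0 ∧ (p3 ∨ p1)
    = ¬p0 ∧ (p3 ∨ p1)   [double negation]
E2: p3 ∨ ¬(¬p3 ∧ p3 ∨ p0 ∧ ¬p0 ∨ ¬p0 ∨ ¬p1)
    = p3 ∨ ¬(¬p3 ∧ p3 ∨ ¬p0 ∨ ¬p1)   [complement / identity]
    = p3 ∨ ¬(¬p0 ∨ ¬p1)   [complement / identity]
    = p3 ∨ p0 ∧ p1   [De Morgan]
These differ: at p0=1, p1=1, p3=1, E1 = 0 but E2 = 1.

No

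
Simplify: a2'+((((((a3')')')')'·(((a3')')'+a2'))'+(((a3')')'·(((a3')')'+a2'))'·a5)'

a2'+a3'

a2'+((((((a3')')')')'·(((a3')')'+a2'))'+(((a3')')'·(((a3')')'+a2'))'·a5)'
= a2'+((((a3')')'·(((a3')')'+a2'))'+(((a3')')'·(((a3')')'+a2'))'·a5)'   [double negation]
= a2'+((((a3')')'·(((a3')')'+a2'))')'   [absorption]
= a2'+((((a3')')')')'   [absorption]
= a2'+((a3')')'   [double negation]
= a2'+a3'   [double negation]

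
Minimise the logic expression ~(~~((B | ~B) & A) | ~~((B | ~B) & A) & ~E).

~A

~(~~((B | ~B) & A) | ~~((B | ~B) & A) & ~E)
= ~~~((B | ~B) & A)   [absorption]
= ~((B | ~B) & A)   [double negation]
= ~A   [complement / identity]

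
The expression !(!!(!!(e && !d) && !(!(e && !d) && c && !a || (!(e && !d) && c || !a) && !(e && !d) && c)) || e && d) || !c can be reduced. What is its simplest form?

!(!!(!!(e && !d) && !(!(e && !d) && c && !a || (!(e && !d) && c || !a) && !(e && !d) && c)) || e && d) || !c
= !(!!(!!(e && !d) && !(!(e && !d) && c && !a || !(e && !d) && c)) || e && d) || !c
= !(!!(!!(e && !d) && !(!(e && !d) && c)) || e && d) || !c
= !(!(!(e && !d) || !(e && !d) && c) || e && d) || !c
= !(!!(e && !d) || e && d) || !c
= !(e && !d || e && d) || !c
= !e || !c

!e || !c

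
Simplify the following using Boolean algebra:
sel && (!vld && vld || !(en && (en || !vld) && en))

sel && !en

sel && (!vld && vld || !(en && (en || !vld) && en))
= sel && (!vld && vld || !(en && en))   [absorption]
= sel && (!vld && vld || !en)   [idempotence]
= sel && !en   [complement / identity]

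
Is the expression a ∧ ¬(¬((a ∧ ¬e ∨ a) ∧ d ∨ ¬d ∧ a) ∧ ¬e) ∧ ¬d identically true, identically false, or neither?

a ∧ ¬(¬((a ∧ ¬e ∨ a) ∧ d ∨ ¬d ∧ a) ∧ ¬e) ∧ ¬d
= a ∧ ¬(¬(a ∧ d ∨ ¬d ∧ a) ∧ ¬e) ∧ ¬d   [absorption]
= a ∧ (a ∧ d ∨ ¬d ∧ a ∨ e) ∧ ¬d   [De Morgan]
= a ∧ (a ∨ e) ∧ ¬d   [distribution]
= a ∧ ¬d   [absorption]
This depends on a, d, so it is not a constant.

neither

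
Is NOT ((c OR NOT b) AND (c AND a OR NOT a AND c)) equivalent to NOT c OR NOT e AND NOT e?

No

E1: NOT ((c OR NOT b) AND (c AND a OR NOT a AND c))
    = NOT ((c OR NOT b) AND c)   (distribution)
    = NOT c   (absorption)
E2: NOT c OR NOT e AND NOT e
    = NOT c OR NOT e   (idempotence)
These differ: at a=0, b=0, c=1, e=0, E1 = 0 but E2 = 1.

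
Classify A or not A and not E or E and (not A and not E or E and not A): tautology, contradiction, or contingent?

A or not A and not E or E and (not A and not E or E and not A)
= A or not A and not E or E and not A   [distribution]
= A or not A   [distribution]
= True   [complement]

tautology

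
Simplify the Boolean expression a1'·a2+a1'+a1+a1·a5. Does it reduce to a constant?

1

a1'·a2+a1'+a1+a1·a5
= a1'·a2+a1'+a1
= a1'+a1
= 1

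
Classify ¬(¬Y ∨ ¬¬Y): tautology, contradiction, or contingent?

¬(¬Y ∨ ¬¬Y)
= Y ∧ ¬Y
= False

contradiction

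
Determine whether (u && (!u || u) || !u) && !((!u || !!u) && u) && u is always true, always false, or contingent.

always false

(u && (!u || u) || !u) && !((!u || !!u) && u) && u
= (u || !u) && !((!u || !!u) && u) && u   — complement / identity
= (u || !u) && !((!u || u) && u) && u   — double negation
= !((!u || u) && u) && u   — complement / identity
= !u && u   — complement / identity
= false   — complement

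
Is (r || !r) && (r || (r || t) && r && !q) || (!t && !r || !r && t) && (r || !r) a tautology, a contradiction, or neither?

(r || !r) && (r || (r || t) && r && !q) || (!t && !r || !r && t) && (r || !r)
= (r || !r) && (r || (r || t) && r && !q) || !r && (r || !r)   — distribution
= (r || !r) && (r || r && !q) || !r && (r || !r)   — absorption
= (r || !r) && r || !r && (r || !r)   — absorption
= r || !r   — distribution
= true   — complement

tautology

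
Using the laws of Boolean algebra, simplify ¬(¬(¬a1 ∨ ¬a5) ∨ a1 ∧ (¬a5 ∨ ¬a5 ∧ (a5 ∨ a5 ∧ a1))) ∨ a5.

¬a1 ∨ a5

¬(¬(¬a1 ∨ ¬a5) ∨ a1 ∧ (¬a5 ∨ ¬a5 ∧ (a5 ∨ a5 ∧ a1))) ∨ a5
= ¬(¬(¬a1 ∨ ¬a5) ∨ a1 ∧ (¬a5 ∨ ¬a5 ∧ a5)) ∨ a5   [absorption]
= ¬(¬(¬a1 ∨ ¬a5) ∨ a1 ∧ ¬a5) ∨ a5   [complement / identity]
= ¬(a1 ∧ a5 ∨ a1 ∧ ¬a5) ∨ a5   [De Morgan]
= ¬a1 ∨ a5   [distribution]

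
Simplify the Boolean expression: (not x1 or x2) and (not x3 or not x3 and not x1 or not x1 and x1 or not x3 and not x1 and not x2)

(not x1 or x2) and (not x3 or not x3 and not x1 or not x1 and x1 or not x3 and not x1 and not x2)
= (not x1 or x2) and (not x3 or not x3 and not x1 or not x3 and not x1 and not x2)
= (not x1 or x2) and (not x3 or not x3 and not x1)
= (not x1 or x2) and not x3

(not x1 or x2) and not x3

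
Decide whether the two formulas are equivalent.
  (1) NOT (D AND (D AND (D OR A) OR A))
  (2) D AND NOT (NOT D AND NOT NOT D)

E1: NOT (D AND (D AND (D OR A) OR A))
    = NOT (D AND (D OR A))   [absorption]
    = NOT D   [absorption]
E2: D AND NOT (NOT D AND NOT NOT D)
    = D AND (D OR NOT D)   [De Morgan]
    = D   [complement / identity]
These differ: at A=0, D=0, E1 = 1 but E2 = 0.

No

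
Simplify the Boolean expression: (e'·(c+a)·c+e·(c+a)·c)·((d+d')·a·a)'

(e'·(c+a)·c+e·(c+a)·c)·((d+d')·a·a)'
= (e'·(c+a)·c+e·(c+a)·c)·(a·a)'
= (c+a)·c·(a·a)'
= (c+a)·c·a'
= c·a'

c·a'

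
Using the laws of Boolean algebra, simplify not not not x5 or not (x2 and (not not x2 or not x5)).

not x5 or not x2

not not not x5 or not (x2 and (not not x2 or not x5))
= not not not x5 or not (x2 and (x2 or not x5))
= not x5 or not (x2 and (x2 or not x5))
= not x5 or not x2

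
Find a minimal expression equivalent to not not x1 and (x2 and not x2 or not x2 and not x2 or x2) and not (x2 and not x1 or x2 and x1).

x1 and not x2

not not x1 and (x2 and not x2 or not x2 and not x2 or x2) and not (x2 and not x1 or x2 and x1)
= not not x1 and (not x2 or x2) and not (x2 and not x1 or x2 and x1)   [distribution]
= not not x1 and (not x2 or x2) and not x2   [distribution]
= x1 and (not x2 or x2) and not x2   [double negation]
= x1 and not x2   [complement / identity]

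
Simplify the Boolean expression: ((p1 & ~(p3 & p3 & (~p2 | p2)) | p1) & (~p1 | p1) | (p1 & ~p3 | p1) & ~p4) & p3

((p1 & ~(p3 & p3 & (~p2 | p2)) | p1) & (~p1 | p1) | (p1 & ~p3 | p1) & ~p4) & p3
= ((p1 & ~(p3 & p3) | p1) & (~p1 | p1) | (p1 & ~p3 | p1) & ~p4) & p3   [complement / identity]
= ((p1 & ~p3 | p1) & (~p1 | p1) | (p1 & ~p3 | p1) & ~p4) & p3   [idempotence]
= (p1 & ~p3 | p1 | (p1 & ~p3 | p1) & ~p4) & p3   [complement / identity]
= (p1 & ~p3 | p1) & p3   [absorption]
= p1 & p3   [absorption]

p1 & p3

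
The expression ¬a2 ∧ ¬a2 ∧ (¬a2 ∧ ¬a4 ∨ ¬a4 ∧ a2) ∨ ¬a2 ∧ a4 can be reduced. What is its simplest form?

¬a2 ∧ ¬a2 ∧ (¬a2 ∧ ¬a4 ∨ ¬a4 ∧ a2) ∨ ¬a2 ∧ a4
= ¬a2 ∧ ¬a2 ∧ ¬a4 ∨ ¬a2 ∧ a4   — distribution
= ¬a2 ∧ ¬a4 ∨ ¬a2 ∧ a4   — idempotence
= ¬a2   — distribution

¬a2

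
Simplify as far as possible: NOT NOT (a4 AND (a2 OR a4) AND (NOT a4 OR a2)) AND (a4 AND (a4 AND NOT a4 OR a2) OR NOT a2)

NOT NOT (a4 AND (a2 OR a4) AND (NOT a4 OR a2)) AND (a4 AND (a4 AND NOT a4 OR a2) OR NOT a2)
= a4 AND (a2 OR a4) AND (NOT a4 OR a2) AND (a4 AND (a4 AND NOT a4 OR a2) OR NOT a2)   (double negation)
= a4 AND (a4 AND NOT a4 OR a2) AND (a4 AND (a4 AND NOT a4 OR a2) OR NOT a2)   (distribution)
= a4 AND (a4 AND NOT a4 OR a2)   (absorption)
= a4 AND a2   (complement / identity)

a4 AND a2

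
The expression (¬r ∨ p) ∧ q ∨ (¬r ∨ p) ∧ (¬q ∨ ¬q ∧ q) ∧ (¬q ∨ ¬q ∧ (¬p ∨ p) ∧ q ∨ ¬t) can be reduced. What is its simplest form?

¬r ∨ p

(¬r ∨ p) ∧ q ∨ (¬r ∨ p) ∧ (¬q ∨ ¬q ∧ q) ∧ (¬q ∨ ¬q ∧ (¬p ∨ p) ∧ q ∨ ¬t)
= (¬r ∨ p) ∧ q ∨ (¬r ∨ p) ∧ (¬q ∨ ¬q ∧ q) ∧ (¬q ∨ ¬q ∧ q ∨ ¬t)   [complement / identity]
= (¬r ∨ p) ∧ q ∨ (¬r ∨ p) ∧ (¬q ∨ ¬q ∧ q)   [absorption]
= (¬r ∨ p) ∧ q ∨ (¬r ∨ p) ∧ ¬q   [complement / identity]
= ¬r ∨ p   [distribution]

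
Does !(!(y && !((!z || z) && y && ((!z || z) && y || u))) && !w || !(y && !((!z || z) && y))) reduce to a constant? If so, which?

!(!(y && !((!z || z) && y && ((!z || z) && y || u))) && !w || !(y && !((!z || z) && y)))
= !(!(y && !((!z || z) && y)) && !w || !(y && !((!z || z) && y)))   (absorption)
= !!(y && !((!z || z) && y))   (absorption)
= y && !((!z || z) && y)   (double negation)
= y && !y   (complement / identity)
= false   (complement)

yes, False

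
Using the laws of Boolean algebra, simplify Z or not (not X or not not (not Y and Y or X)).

Z or not (not X or not not (not Y and Y or X))
= Z or X and not (not Y and Y or X)   — De Morgan
= Z or X and not X   — complement / identity
= Z   — complement / identity

Z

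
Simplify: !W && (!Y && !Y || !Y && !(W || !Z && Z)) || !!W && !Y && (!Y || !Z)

!Y

!W && (!Y && !Y || !Y && !(W || !Z && Z)) || !!W && !Y && (!Y || !Z)
= !W && (!Y && !Y || !Y && !(W || !Z && Z)) || !!W && !Y   — absorption
= !W && (!Y && !Y || !Y && !W) || !!W && !Y   — complement / identity
= !W && !Y && (!Y || !W) || !!W && !Y   — distribution
= !W && !Y || !!W && !Y   — absorption
= !W && !Y || W && !Y   — double negation
= !Y   — distribution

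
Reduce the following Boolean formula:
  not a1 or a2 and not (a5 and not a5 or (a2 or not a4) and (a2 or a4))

not a1 or a2 and not (a5 and not a5 or (a2 or not a4) and (a2 or a4))
= not a1 or a2 and not (a5 and not a5 or not a4 and a4 or a2)   (distribution)
= not a1 or a2 and not (not a4 and a4 or a2)   (complement / identity)
= not a1 or a2 and not a2   (complement / identity)
= not a1   (complement / identity)

not a1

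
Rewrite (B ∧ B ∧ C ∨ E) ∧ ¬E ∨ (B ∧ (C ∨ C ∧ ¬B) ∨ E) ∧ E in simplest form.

B ∧ C ∨ E

(B ∧ B ∧ C ∨ E) ∧ ¬E ∨ (B ∧ (C ∨ C ∧ ¬B) ∨ E) ∧ E
= (B ∧ C ∨ E) ∧ ¬E ∨ (B ∧ (C ∨ C ∧ ¬B) ∨ E) ∧ E   — idempotence
= (B ∧ C ∨ E) ∧ ¬E ∨ (B ∧ C ∨ E) ∧ E   — absorption
= B ∧ C ∨ E   — distribution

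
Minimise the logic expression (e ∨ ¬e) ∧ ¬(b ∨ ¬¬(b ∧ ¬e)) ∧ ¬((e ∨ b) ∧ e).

¬b ∧ ¬e

(e ∨ ¬e) ∧ ¬(b ∨ ¬¬(b ∧ ¬e)) ∧ ¬((e ∨ b) ∧ e)
= (e ∨ ¬e) ∧ ¬(b ∨ ¬¬(b ∧ ¬e)) ∧ ¬e   [absorption]
= ¬(b ∨ ¬¬(b ∧ ¬e)) ∧ ¬e   [complement / identity]
= ¬(b ∨ b ∧ ¬e) ∧ ¬e   [double negation]
= ¬b ∧ ¬e   [absorption]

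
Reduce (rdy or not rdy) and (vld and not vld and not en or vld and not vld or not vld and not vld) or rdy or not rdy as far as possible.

(rdy or not rdy) and (vld and not vld and not en or vld and not vld or not vld and not vld) or rdy or not rdy
= (rdy or not rdy) and (vld and not vld or not vld and not vld) or rdy or not rdy   — absorption
= (rdy or not rdy) and not vld or rdy or not rdy   — distribution
= rdy or not rdy   — absorption
= True   — complement

True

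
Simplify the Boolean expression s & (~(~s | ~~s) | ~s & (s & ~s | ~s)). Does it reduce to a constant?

s & (~(~s | ~~s) | ~s & (s & ~s | ~s))
= s & (~(~s | ~~s) | ~s & ~s)   [complement / identity]
= s & (s & ~s | ~s & ~s)   [De Morgan]
= s & ~s   [distribution]
= 0   [complement]

0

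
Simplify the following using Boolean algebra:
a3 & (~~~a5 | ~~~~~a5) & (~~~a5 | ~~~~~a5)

a3 & ~a5

a3 & (~~~a5 | ~~~~~a5) & (~~~a5 | ~~~~~a5)
= a3 & (~~~a5 | ~~~~~a5)   [idempotence]
= a3 & (~~~a5 | ~~~a5)   [double negation]
= a3 & (~~~a5 | ~a5)   [double negation]
= a3 & (~a5 | ~a5)   [double negation]
= a3 & ~a5   [idempotence]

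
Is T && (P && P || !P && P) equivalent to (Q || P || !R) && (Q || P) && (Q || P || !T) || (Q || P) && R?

E1: T && (P && P || !P && P)
    = T && P   [distribution]
E2: (Q || P || !R) && (Q || P) && (Q || P || !T) || (Q || P) && R
    = (Q || P) && (Q || P || !T) || (Q || P) && R   [absorption]
    = Q || P || (Q || P) && R   [absorption]
    = Q || P   [absorption]
These differ: at P=1, Q=1, R=1, T=0, E1 = 0 but E2 = 1.

No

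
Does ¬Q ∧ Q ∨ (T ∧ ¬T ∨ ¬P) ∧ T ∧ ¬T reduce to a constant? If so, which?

¬Q ∧ Q ∨ (T ∧ ¬T ∨ ¬P) ∧ T ∧ ¬T
= (T ∧ ¬T ∨ ¬P) ∧ T ∧ ¬T
= T ∧ ¬T
= False

yes, False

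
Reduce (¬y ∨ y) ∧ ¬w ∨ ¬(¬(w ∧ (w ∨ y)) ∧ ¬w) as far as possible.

True

(¬y ∨ y) ∧ ¬w ∨ ¬(¬(w ∧ (w ∨ y)) ∧ ¬w)
= ¬w ∨ ¬(¬(w ∧ (w ∨ y)) ∧ ¬w)   [complement / identity]
= ¬w ∨ ¬(¬w ∧ ¬w)   [absorption]
= ¬w ∨ w ∨ w   [De Morgan]
= ¬w ∨ w   [idempotence]
= True   [complement]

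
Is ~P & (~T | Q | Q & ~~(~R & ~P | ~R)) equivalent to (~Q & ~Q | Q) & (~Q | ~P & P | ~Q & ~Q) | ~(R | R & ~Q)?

No

E1: ~P & (~T | Q | Q & ~~(~R & ~P | ~R))
    = ~P & (~T | Q | Q & ~~~R)   [absorption]
    = ~P & (~T | Q | Q & ~R)   [double negation]
    = ~P & (~T | Q)   [absorption]
E2: (~Q & ~Q | Q) & (~Q | ~P & P | ~Q & ~Q) | ~(R | R & ~Q)
    = (~Q & ~Q | Q) & (~Q | ~Q & ~Q) | ~(R | R & ~Q)   [complement / identity]
    = (~Q & ~Q | Q) & (~Q | ~Q & ~Q) | ~R   [absorption]
    = Q & ~Q | ~Q & ~Q | ~R   [distribution]
    = ~Q | ~R   [distribution]
These differ: at P=1, Q=0, R=0, T=1, E1 = 0 but E2 = 1.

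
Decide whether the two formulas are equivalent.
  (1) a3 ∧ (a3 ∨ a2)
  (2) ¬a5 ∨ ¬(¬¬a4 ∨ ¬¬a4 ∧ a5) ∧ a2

E1: a3 ∧ (a3 ∨ a2)
    = a3   [absorption]
E2: ¬a5 ∨ ¬(¬¬a4 ∨ ¬¬a4 ∧ a5) ∧ a2
    = ¬a5 ∨ ¬¬¬a4 ∧ a2   [absorption]
    = ¬a5 ∨ ¬a4 ∧ a2   [double negation]
These differ: at a2=0, a3=0, a4=0, a5=0, E1 = 0 but E2 = 1.

No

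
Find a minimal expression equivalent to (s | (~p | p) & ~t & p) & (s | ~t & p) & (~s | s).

s | ~t & p

(s | (~p | p) & ~t & p) & (s | ~t & p) & (~s | s)
= (s | ~t & p) & (s | ~t & p) & (~s | s)   [complement / identity]
= (s | ~t & p) & (~s | s)   [idempotence]
= s | ~t & p   [complement / identity]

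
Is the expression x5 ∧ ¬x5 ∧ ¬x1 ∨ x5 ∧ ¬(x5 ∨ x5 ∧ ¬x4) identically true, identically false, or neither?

x5 ∧ ¬x5 ∧ ¬x1 ∨ x5 ∧ ¬(x5 ∨ x5 ∧ ¬x4)
= x5 ∧ ¬x5 ∧ ¬x1 ∨ x5 ∧ ¬x5   — absorption
= x5 ∧ ¬x5   — absorption
= False   — complement

identically false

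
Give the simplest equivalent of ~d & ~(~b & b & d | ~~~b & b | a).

~d & ~a

~d & ~(~b & b & d | ~~~b & b | a)
= ~d & ~(~b & b & d | ~b & b | a)   — double negation
= ~d & ~(~b & b | a)   — absorption
= ~d & ~a   — complement / identity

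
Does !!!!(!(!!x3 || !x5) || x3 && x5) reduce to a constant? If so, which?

no

!!!!(!(!!x3 || !x5) || x3 && x5)
= !!(!(!!x3 || !x5) || x3 && x5)
= !!(!x3 && x5 || x3 && x5)
= !!x5
= x5
This depends on x5, so it is not a constant.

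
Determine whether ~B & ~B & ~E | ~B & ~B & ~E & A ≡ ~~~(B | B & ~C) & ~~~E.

Yes

E1: ~B & ~B & ~E | ~B & ~B & ~E & A
    = ~B & ~B & ~E
    = ~B & ~E
E2: ~~~(B | B & ~C) & ~~~E
    = ~(B | B & ~C) & ~~~E
    = ~(B | B & ~C) & ~E
    = ~B & ~E
Both reduce to ~B & ~E, so they are equivalent.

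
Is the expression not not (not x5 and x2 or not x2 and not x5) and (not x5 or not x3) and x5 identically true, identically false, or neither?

identically false

not not (not x5 and x2 or not x2 and not x5) and (not x5 or not x3) and x5
= not not not x5 and (not x5 or not x3) and x5   [distribution]
= not x5 and (not x5 or not x3) and x5   [double negation]
= not x5 and x5   [absorption]
= False   [complement]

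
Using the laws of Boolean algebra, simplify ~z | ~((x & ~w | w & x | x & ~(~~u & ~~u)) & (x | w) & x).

~z | ~((x & ~w | w & x | x & ~(~~u & ~~u)) & (x | w) & x)
= ~z | ~((x | x & ~(~~u & ~~u)) & (x | w) & x)   (distribution)
= ~z | ~((x | x & ~~~u) & (x | w) & x)   (idempotence)
= ~z | ~((x | x & ~u) & (x | w) & x)   (double negation)
= ~z | ~(x & (x | w) & x)   (absorption)
= ~z | ~(x & x)   (absorption)
= ~z | ~x   (idempotence)

~z | ~x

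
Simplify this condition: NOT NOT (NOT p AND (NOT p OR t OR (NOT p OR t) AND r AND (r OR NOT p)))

NOT NOT (NOT p AND (NOT p OR t OR (NOT p OR t) AND r AND (r OR NOT p)))
= NOT NOT (NOT p AND (NOT p OR t OR (NOT p OR t) AND r))   — absorption
= NOT NOT (NOT p AND (NOT p OR t))   — absorption
= NOT p AND (NOT p OR t)   — double negation
= NOT p   — absorption

NOT p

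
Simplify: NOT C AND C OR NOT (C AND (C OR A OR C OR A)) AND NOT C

NOT C

NOT C AND C OR NOT (C AND (C OR A OR C OR A)) AND NOT C
= NOT C AND C OR NOT (C AND (C OR A)) AND NOT C   (idempotence)
= NOT C AND C OR NOT C AND NOT C   (absorption)
= NOT C   (distribution)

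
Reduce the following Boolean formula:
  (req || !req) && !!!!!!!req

(req || !req) && !!!!!!!req
= (req || !req) && !!!!!req   (double negation)
= (req || !req) && !!!req   (double negation)
= !!!req   (complement / identity)
= !req   (double negation)

!req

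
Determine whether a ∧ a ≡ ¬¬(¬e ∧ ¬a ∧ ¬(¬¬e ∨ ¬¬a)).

No

E1: a ∧ a
    = a   [idempotence]
E2: ¬¬(¬e ∧ ¬a ∧ ¬(¬¬e ∨ ¬¬a))
    = ¬¬(¬e ∧ ¬a ∧ ¬e ∧ ¬a)   [De Morgan]
    = ¬¬(¬e ∧ ¬a)   [idempotence]
    = ¬e ∧ ¬a   [double negation]
These differ: at a=1, e=0, E1 = 1 but E2 = 0.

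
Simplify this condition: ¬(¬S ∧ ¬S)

¬(¬S ∧ ¬S)
= S ∨ S
= S

S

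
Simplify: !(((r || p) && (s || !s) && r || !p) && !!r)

!(((r || p) && (s || !s) && r || !p) && !!r)
= !(((r || p) && (s || !s) && r || !p) && r)   — double negation
= !(((r || p) && r || !p) && r)   — complement / identity
= !((r || !p) && r)   — absorption
= !r   — absorption

!r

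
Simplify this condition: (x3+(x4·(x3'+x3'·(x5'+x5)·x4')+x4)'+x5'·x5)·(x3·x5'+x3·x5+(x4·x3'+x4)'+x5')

x3+x4'

(x3+(x4·(x3'+x3'·(x5'+x5)·x4')+x4)'+x5'·x5)·(x3·x5'+x3·x5+(x4·x3'+x4)'+x5')
= (x3+(x4·(x3'+x3'·(x5'+x5)·x4')+x4)')·(x3·x5'+x3·x5+(x4·x3'+x4)'+x5')
= (x3+(x4·(x3'+x3'·x4')+x4)')·(x3·x5'+x3·x5+(x4·x3'+x4)'+x5')
= (x3+(x4·(x3'+x3'·x4')+x4)')·(x3+(x4·x3'+x4)'+x5')
= (x3+(x4·x3'+x4)')·(x3+(x4·x3'+x4)'+x5')
= x3+(x4·x3'+x4)'
= x3+x4'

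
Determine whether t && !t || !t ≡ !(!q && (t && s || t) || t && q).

E1: t && !t || !t
    = !t   [complement / identity]
E2: !(!q && (t && s || t) || t && q)
    = !(!q && t || t && q)   [absorption]
    = !t   [distribution]
Both reduce to !t, so they are equivalent.

Yes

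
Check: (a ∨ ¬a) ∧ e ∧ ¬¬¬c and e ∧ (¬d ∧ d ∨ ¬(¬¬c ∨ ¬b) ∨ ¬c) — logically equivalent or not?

E1: (a ∨ ¬a) ∧ e ∧ ¬¬¬c
    = (a ∨ ¬a) ∧ e ∧ ¬c
    = e ∧ ¬c
E2: e ∧ (¬d ∧ d ∨ ¬(¬¬c ∨ ¬b) ∨ ¬c)
    = e ∧ (¬d ∧ d ∨ ¬c ∧ b ∨ ¬c)
    = e ∧ (¬c ∧ b ∨ ¬c)
    = e ∧ ¬c
Both reduce to e ∧ ¬c, so they are equivalent.

Yes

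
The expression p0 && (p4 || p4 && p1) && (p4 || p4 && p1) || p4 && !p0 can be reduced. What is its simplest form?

p4

p0 && (p4 || p4 && p1) && (p4 || p4 && p1) || p4 && !p0
= p0 && (p4 || p4 && p1) || p4 && !p0   — idempotence
= p0 && p4 || p4 && !p0   — absorption
= p4   — distribution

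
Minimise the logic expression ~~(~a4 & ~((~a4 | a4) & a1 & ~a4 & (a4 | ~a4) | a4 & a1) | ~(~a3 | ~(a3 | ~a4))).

~~(~a4 & ~((~a4 | a4) & a1 & ~a4 & (a4 | ~a4) | a4 & a1) | ~(~a3 | ~(a3 | ~a4)))
= ~~(~a4 & ~((~a4 | a4) & a1 & ~a4 & (a4 | ~a4) | a4 & a1) | a3 & (a3 | ~a4))   — De Morgan
= ~a4 & ~((~a4 | a4) & a1 & ~a4 & (a4 | ~a4) | a4 & a1) | a3 & (a3 | ~a4)   — double negation
= ~a4 & ~(a1 & ~a4 & (a4 | ~a4) | a4 & a1) | a3 & (a3 | ~a4)   — complement / identity
= ~a4 & ~(a1 & ~a4 | a4 & a1) | a3 & (a3 | ~a4)   — complement / identity
= ~a4 & ~a1 | a3 & (a3 | ~a4)   — distribution
= ~a4 & ~a1 | a3   — absorption

~a4 & ~a1 | a3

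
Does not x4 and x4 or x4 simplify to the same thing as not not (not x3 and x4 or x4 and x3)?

Yes

E1: not x4 and x4 or x4
    = x4
E2: not not (not x3 and x4 or x4 and x3)
    = not x3 and x4 or x4 and x3
    = x4
Both reduce to x4, so they are equivalent.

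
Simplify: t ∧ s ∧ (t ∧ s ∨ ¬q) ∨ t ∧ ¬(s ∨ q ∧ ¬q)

t ∧ s ∧ (t ∧ s ∨ ¬q) ∨ t ∧ ¬(s ∨ q ∧ ¬q)
= t ∧ s ∧ (t ∧ s ∨ ¬q) ∨ t ∧ ¬s   (complement / identity)
= t ∧ s ∨ t ∧ ¬s   (absorption)
= t   (distribution)

t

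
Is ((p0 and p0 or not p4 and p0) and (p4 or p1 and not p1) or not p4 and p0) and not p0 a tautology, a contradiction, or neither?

((p0 and p0 or not p4 and p0) and (p4 or p1 and not p1) or not p4 and p0) and not p0
= ((p0 or not p4) and p0 and (p4 or p1 and not p1) or not p4 and p0) and not p0   (distribution)
= (p0 and (p4 or p1 and not p1) or not p4 and p0) and not p0   (absorption)
= (p0 and p4 or not p4 and p0) and not p0   (complement / identity)
= p0 and not p0   (distribution)
= False   (complement)

contradiction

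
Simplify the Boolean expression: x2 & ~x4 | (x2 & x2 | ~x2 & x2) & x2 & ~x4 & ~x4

x2 & ~x4

x2 & ~x4 | (x2 & x2 | ~x2 & x2) & x2 & ~x4 & ~x4
= (x2 | (x2 & x2 | ~x2 & x2) & x2 & ~x4) & ~x4   [distribution]
= (x2 | x2 & x2 & ~x4) & ~x4   [distribution]
= (x2 | x2 & ~x4) & ~x4   [idempotence]
= x2 & ~x4   [absorption]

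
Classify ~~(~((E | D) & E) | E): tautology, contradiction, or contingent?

tautology

~~(~((E | D) & E) | E)
= ~((E | D) & E) | E   (double negation)
= ~E | E   (absorption)
= 1   (complement)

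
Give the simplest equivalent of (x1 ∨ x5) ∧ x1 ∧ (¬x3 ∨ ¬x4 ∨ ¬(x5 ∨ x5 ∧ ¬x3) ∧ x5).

(x1 ∨ x5) ∧ x1 ∧ (¬x3 ∨ ¬x4 ∨ ¬(x5 ∨ x5 ∧ ¬x3) ∧ x5)
= (x1 ∨ x5) ∧ x1 ∧ (¬x3 ∨ ¬x4 ∨ ¬x5 ∧ x5)   — absorption
= (x1 ∨ x5) ∧ x1 ∧ (¬x3 ∨ ¬x4)   — complement / identity
= x1 ∧ (¬x3 ∨ ¬x4)   — absorption

x1 ∧ (¬x3 ∨ ¬x4)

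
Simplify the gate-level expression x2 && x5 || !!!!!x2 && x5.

x2 && x5 || !!!!!x2 && x5
= x2 && x5 || !!!x2 && x5   (double negation)
= x2 && x5 || !x2 && x5   (double negation)
= x5   (distribution)

x5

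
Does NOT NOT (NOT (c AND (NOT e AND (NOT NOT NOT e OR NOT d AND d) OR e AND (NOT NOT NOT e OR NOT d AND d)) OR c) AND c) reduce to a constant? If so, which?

NOT NOT (NOT (c AND (NOT e AND (NOT NOT NOT e OR NOT d AND d) OR e AND (NOT NOT NOT e OR NOT d AND d)) OR c) AND c)
= NOT NOT (NOT (c AND (NOT NOT NOT e OR NOT d AND d) OR c) AND c)
= NOT (c AND (NOT NOT NOT e OR NOT d AND d) OR c) AND c
= NOT (c AND (NOT e OR NOT d AND d) OR c) AND c
= NOT (c AND NOT e OR c) AND c
= NOT c AND c
= FALSE

yes, False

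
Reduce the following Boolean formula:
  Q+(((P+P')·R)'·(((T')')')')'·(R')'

Q+R

Q+(((P+P')·R)'·(((T')')')')'·(R')'
= Q+((P+P')·R+((T')')')·(R')'   [De Morgan]
= Q+((P+P')·R+T')·(R')'   [double negation]
= Q+((P+P')·R+T')·R   [double negation]
= Q+(R+T')·R   [complement / identity]
= Q+R   [absorption]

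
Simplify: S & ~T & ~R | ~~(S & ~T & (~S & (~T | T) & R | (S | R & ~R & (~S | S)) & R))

S & ~T

S & ~T & ~R | ~~(S & ~T & (~S & (~T | T) & R | (S | R & ~R & (~S | S)) & R))
= S & ~T & ~R | S & ~T & (~S & (~T | T) & R | (S | R & ~R & (~S | S)) & R)
= S & ~T & ~R | S & ~T & (~S & R | (S | R & ~R & (~S | S)) & R)
= S & ~T & ~R | S & ~T & (~S & R | (S | R & ~R) & R)
= S & ~T & ~R | S & ~T & (~S & R | S & R)
= S & ~T & ~R | S & ~T & R
= S & ~T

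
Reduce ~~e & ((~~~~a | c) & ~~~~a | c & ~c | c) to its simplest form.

e & (a | c)

~~e & ((~~~~a | c) & ~~~~a | c & ~c | c)
= e & ((~~~~a | c) & ~~~~a | c & ~c | c)
= e & (~~~~a | c & ~c | c)
= e & (~~a | c & ~c | c)
= e & (a | c & ~c | c)
= e & (a | c)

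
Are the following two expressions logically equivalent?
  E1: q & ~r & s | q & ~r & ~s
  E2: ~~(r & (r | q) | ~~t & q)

E1: q & ~r & s | q & ~r & ~s
    = q & ~r   [distribution]
E2: ~~(r & (r | q) | ~~t & q)
    = r & (r | q) | ~~t & q   [double negation]
    = r & (r | q) | t & q   [double negation]
    = r | t & q   [absorption]
These differ: at q=1, r=1, s=0, t=1, E1 = 0 but E2 = 1.

No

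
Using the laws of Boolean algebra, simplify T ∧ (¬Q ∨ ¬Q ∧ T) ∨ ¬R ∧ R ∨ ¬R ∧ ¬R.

T ∧ ¬Q ∨ ¬R

T ∧ (¬Q ∨ ¬Q ∧ T) ∨ ¬R ∧ R ∨ ¬R ∧ ¬R
= T ∧ (¬Q ∨ ¬Q ∧ T) ∨ ¬R ∧ R ∨ ¬R
= T ∧ ¬Q ∨ ¬R ∧ R ∨ ¬R
= T ∧ ¬Q ∨ ¬R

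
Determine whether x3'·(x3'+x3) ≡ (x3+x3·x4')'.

E1: x3'·(x3'+x3)
    = x3'   [complement / identity]
E2: (x3+x3·x4')'
    = x3'   [absorption]
Both reduce to x3', so they are equivalent.

Yes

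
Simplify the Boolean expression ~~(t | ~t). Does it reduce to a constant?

1

~~(t | ~t)
= t | ~t   [double negation]
= 1   [complement]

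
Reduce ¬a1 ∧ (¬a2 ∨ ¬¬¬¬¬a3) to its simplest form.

¬a1 ∧ (¬a2 ∨ ¬a3)

¬a1 ∧ (¬a2 ∨ ¬¬¬¬¬a3)
= ¬a1 ∧ (¬a2 ∨ ¬¬¬a3)   — double negation
= ¬a1 ∧ (¬a2 ∨ ¬a3)   — double negation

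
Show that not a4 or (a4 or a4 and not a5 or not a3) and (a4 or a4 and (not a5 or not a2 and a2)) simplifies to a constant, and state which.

True

not a4 or (a4 or a4 and not a5 or not a3) and (a4 or a4 and (not a5 or not a2 and a2))
= not a4 or (a4 or a4 and not a5 or not a3) and (a4 or a4 and not a5)   — complement / identity
= not a4 or a4 or a4 and not a5   — absorption
= not a4 or a4   — absorption
= True   — complement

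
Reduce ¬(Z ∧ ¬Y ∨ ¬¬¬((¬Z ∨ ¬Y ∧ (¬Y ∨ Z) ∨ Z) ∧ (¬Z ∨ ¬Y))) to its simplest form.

¬Z

¬(Z ∧ ¬Y ∨ ¬¬¬((¬Z ∨ ¬Y ∧ (¬Y ∨ Z) ∨ Z) ∧ (¬Z ∨ ¬Y)))
= ¬(Z ∧ ¬Y ∨ ¬((¬Z ∨ ¬Y ∧ (¬Y ∨ Z) ∨ Z) ∧ (¬Z ∨ ¬Y)))   — double negation
= ¬(Z ∧ ¬Y ∨ ¬((¬Z ∨ ¬Y ∨ Z) ∧ (¬Z ∨ ¬Y)))   — absorption
= ¬(Z ∧ ¬Y ∨ ¬(¬Z ∨ ¬Y))   — absorption
= ¬(Z ∧ ¬Y ∨ Z ∧ Y)   — De Morgan
= ¬Z   — distribution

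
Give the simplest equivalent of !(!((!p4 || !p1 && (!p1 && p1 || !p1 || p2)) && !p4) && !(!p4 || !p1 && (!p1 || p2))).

!p4 || !p1

!(!((!p4 || !p1 && (!p1 && p1 || !p1 || p2)) && !p4) && !(!p4 || !p1 && (!p1 || p2)))
= (!p4 || !p1 && (!p1 && p1 || !p1 || p2)) && !p4 || !p4 || !p1 && (!p1 || p2)   — De Morgan
= (!p4 || !p1 && (!p1 || p2)) && !p4 || !p4 || !p1 && (!p1 || p2)   — complement / identity
= !p4 || !p1 && (!p1 || p2)   — absorption
= !p4 || !p1   — absorption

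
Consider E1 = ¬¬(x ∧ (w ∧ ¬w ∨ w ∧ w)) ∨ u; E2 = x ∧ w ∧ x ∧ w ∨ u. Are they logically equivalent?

E1: ¬¬(x ∧ (w ∧ ¬w ∨ w ∧ w)) ∨ u
    = ¬¬(x ∧ w) ∨ u   — distribution
    = x ∧ w ∨ u   — double negation
E2: x ∧ w ∧ x ∧ w ∨ u
    = x ∧ w ∨ u   — idempotence
Both reduce to x ∧ w ∨ u, so they are equivalent.

Yes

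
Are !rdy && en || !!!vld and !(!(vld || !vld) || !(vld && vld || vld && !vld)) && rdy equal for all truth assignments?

No

E1: !rdy && en || !!!vld
    = !rdy && en || !vld   [double negation]
E2: !(!(vld || !vld) || !(vld && vld || vld && !vld)) && rdy
    = (vld || !vld) && (vld && vld || vld && !vld) && rdy   [De Morgan]
    = (vld || !vld) && vld && rdy   [distribution]
    = vld && rdy   [complement / identity]
These differ: at en=0, rdy=0, vld=0, E1 = 1 but E2 = 0.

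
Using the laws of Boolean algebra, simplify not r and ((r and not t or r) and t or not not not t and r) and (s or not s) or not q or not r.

not r and ((r and not t or r) and t or not not not t and r) and (s or not s) or not q or not r
= not r and ((r and not t or r) and t or not not not t and r) or not q or not r   — complement / identity
= not r and (r and t or not not not t and r) or not q or not r   — absorption
= not r and (r and t or not t and r) or not q or not r   — double negation
= not r and r or not q or not r   — distribution
= not q or not r   — complement / identity

not q or not r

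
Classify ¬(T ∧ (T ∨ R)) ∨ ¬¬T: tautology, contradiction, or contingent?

tautology

¬(T ∧ (T ∨ R)) ∨ ¬¬T
= ¬T ∨ ¬¬T   [absorption]
= ¬T ∨ T   [double negation]
= True   [complement]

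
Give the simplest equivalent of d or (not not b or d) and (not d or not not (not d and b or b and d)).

d or (not not b or d) and (not d or not not (not d and b or b and d))
= d or (not not b or d) and (not d or not not b)   (distribution)
= d or d and not d or not not b   (distribution)
= d or not not b   (complement / identity)
= d or b   (double negation)

d or b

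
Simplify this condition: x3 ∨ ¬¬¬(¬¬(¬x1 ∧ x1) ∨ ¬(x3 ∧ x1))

x3 ∨ ¬¬¬(¬¬(¬x1 ∧ x1) ∨ ¬(x3 ∧ x1))
= x3 ∨ ¬¬¬(¬x1 ∧ x1 ∨ ¬(x3 ∧ x1))   (double negation)
= x3 ∨ ¬¬¬¬(x3 ∧ x1)   (complement / identity)
= x3 ∨ ¬¬(x3 ∧ x1)   (double negation)
= x3 ∨ x3 ∧ x1   (double negation)
= x3   (absorption)

x3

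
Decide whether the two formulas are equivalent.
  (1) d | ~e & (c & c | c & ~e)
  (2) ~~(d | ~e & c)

Yes

E1: d | ~e & (c & c | c & ~e)
    = d | ~e & c & (c | ~e)   (distribution)
    = d | ~e & c   (absorption)
E2: ~~(d | ~e & c)
    = d | ~e & c   (double negation)
Both reduce to d | ~e & c, so they are equivalent.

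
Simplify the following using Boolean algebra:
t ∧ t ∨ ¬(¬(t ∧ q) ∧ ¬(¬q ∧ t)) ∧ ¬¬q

t

t ∧ t ∨ ¬(¬(t ∧ q) ∧ ¬(¬q ∧ t)) ∧ ¬¬q
= t ∧ t ∨ (t ∧ q ∨ ¬q ∧ t) ∧ ¬¬q   — De Morgan
= t ∧ t ∨ t ∧ ¬¬q   — distribution
= t ∧ t ∨ t ∧ q   — double negation
= t ∨ t ∧ q   — idempotence
= t   — absorption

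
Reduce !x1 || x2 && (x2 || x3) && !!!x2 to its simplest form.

!x1 || x2 && (x2 || x3) && !!!x2
= !x1 || x2 && !!!x2   — absorption
= !x1 || x2 && !x2   — double negation
= !x1   — complement / identity

!x1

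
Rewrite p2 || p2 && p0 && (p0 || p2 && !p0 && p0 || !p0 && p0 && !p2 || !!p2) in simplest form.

p2 || p2 && p0 && (p0 || p2 && !p0 && p0 || !p0 && p0 && !p2 || !!p2)
= p2 || p2 && p0 && (p0 || !p0 && p0 || !!p2)
= p2 || p2 && p0 && (p0 || !p0 && p0 || p2)
= p2 || p2 && p0 && (p0 || p2)
= p2 || p2 && p0
= p2

p2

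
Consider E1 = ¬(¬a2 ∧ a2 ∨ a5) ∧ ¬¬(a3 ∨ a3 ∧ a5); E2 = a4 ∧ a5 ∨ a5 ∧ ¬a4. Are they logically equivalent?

E1: ¬(¬a2 ∧ a2 ∨ a5) ∧ ¬¬(a3 ∨ a3 ∧ a5)
    = ¬(¬a2 ∧ a2 ∨ a5) ∧ (a3 ∨ a3 ∧ a5)   (double negation)
    = ¬a5 ∧ (a3 ∨ a3 ∧ a5)   (complement / identity)
    = ¬a5 ∧ a3   (absorption)
E2: a4 ∧ a5 ∨ a5 ∧ ¬a4
    = a5   (distribution)
These differ: at a2=0, a3=1, a4=0, a5=1, E1 = 0 but E2 = 1.

No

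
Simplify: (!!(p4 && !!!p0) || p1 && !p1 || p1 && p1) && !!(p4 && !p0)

(!!(p4 && !!!p0) || p1 && !p1 || p1 && p1) && !!(p4 && !p0)
= (!!(p4 && !!!p0) || p1) && !!(p4 && !p0)   (distribution)
= (!!(p4 && !p0) || p1) && !!(p4 && !p0)   (double negation)
= !!(p4 && !p0)   (absorption)
= p4 && !p0   (double negation)

p4 && !p0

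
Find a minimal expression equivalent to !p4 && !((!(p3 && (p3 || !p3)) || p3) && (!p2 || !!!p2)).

!p4 && p2

!p4 && !((!(p3 && (p3 || !p3)) || p3) && (!p2 || !!!p2))
= !p4 && !((!(p3 && (p3 || !p3)) || p3) && (!p2 || !p2))
= !p4 && !((!p3 || p3) && (!p2 || !p2))
= !p4 && !(!p2 || !p2)
= !p4 && p2 && p2
= !p4 && p2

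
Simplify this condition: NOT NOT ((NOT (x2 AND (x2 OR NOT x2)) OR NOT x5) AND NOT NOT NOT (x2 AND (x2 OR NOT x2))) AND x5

NOT x2 AND x5

NOT NOT ((NOT (x2 AND (x2 OR NOT x2)) OR NOT x5) AND NOT NOT NOT (x2 AND (x2 OR NOT x2))) AND x5
= NOT NOT ((NOT (x2 AND (x2 OR NOT x2)) OR NOT x5) AND NOT (x2 AND (x2 OR NOT x2))) AND x5   — double negation
= NOT NOT NOT (x2 AND (x2 OR NOT x2)) AND x5   — absorption
= NOT NOT NOT x2 AND x5   — complement / identity
= NOT x2 AND x5   — double negation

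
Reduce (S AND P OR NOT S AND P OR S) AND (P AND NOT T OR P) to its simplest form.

(S AND P OR NOT S AND P OR S) AND (P AND NOT T OR P)
= (P OR S) AND (P AND NOT T OR P)   [distribution]
= (P OR S) AND P   [absorption]
= P   [absorption]

P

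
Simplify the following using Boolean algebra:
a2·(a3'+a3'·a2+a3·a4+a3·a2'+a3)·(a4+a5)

a2·(a3'+a3'·a2+a3·a4+a3·a2'+a3)·(a4+a5)
= a2·(a3'+a3'·a2+a3·a4+a3)·(a4+a5)   — absorption
= a2·(a3'+a3'·a2+a3)·(a4+a5)   — absorption
= a2·(a3'+a3)·(a4+a5)   — absorption
= a2·(a4+a5)   — complement / identity

a2·(a4+a5)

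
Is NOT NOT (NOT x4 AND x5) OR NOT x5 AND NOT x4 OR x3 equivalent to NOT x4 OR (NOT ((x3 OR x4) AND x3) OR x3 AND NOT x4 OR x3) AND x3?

E1: NOT NOT (NOT x4 AND x5) OR NOT x5 AND NOT x4 OR x3
    = NOT x4 AND x5 OR NOT x5 AND NOT x4 OR x3   (double negation)
    = NOT x4 OR x3   (distribution)
E2: NOT x4 OR (NOT ((x3 OR x4) AND x3) OR x3 AND NOT x4 OR x3) AND x3
    = NOT x4 OR (NOT ((x3 OR x4) AND x3) OR x3) AND x3   (absorption)
    = NOT x4 OR (NOT x3 OR x3) AND x3   (absorption)
    = NOT x4 OR x3   (complement / identity)
Both reduce to NOT x4 OR x3, so they are equivalent.

Yes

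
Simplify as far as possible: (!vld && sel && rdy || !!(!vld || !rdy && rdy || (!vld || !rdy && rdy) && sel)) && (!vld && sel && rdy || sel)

(!vld && sel && rdy || !!(!vld || !rdy && rdy || (!vld || !rdy && rdy) && sel)) && (!vld && sel && rdy || sel)
= (!vld && sel && rdy || !!(!vld || !rdy && rdy)) && (!vld && sel && rdy || sel)
= (!vld && sel && rdy || !!!vld) && (!vld && sel && rdy || sel)
= !vld && sel && rdy || !!!vld && sel
= !vld && sel && rdy || !vld && sel
= !vld && sel

!vld && sel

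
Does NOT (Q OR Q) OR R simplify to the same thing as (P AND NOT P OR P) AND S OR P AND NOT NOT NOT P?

E1: NOT (Q OR Q) OR R
    = NOT Q OR R   [idempotence]
E2: (P AND NOT P OR P) AND S OR P AND NOT NOT NOT P
    = P AND S OR P AND NOT NOT NOT P   [complement / identity]
    = P AND S OR P AND NOT P   [double negation]
    = P AND S   [complement / identity]
These differ: at P=0, Q=0, R=1, S=0, E1 = 1 but E2 = 0.

No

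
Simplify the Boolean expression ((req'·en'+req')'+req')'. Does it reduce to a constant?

((req'·en'+req')'+req')'
= ((req')'+req')'   [absorption]
= req'·req   [De Morgan]
= 0   [complement]

0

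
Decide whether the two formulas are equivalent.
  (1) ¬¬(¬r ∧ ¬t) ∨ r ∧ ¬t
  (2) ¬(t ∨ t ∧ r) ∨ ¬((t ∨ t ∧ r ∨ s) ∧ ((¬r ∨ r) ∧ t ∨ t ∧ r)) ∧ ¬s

Yes

E1: ¬¬(¬r ∧ ¬t) ∨ r ∧ ¬t
    = ¬r ∧ ¬t ∨ r ∧ ¬t
    = ¬t
E2: ¬(t ∨ t ∧ r) ∨ ¬((t ∨ t ∧ r ∨ s) ∧ ((¬r ∨ r) ∧ t ∨ t ∧ r)) ∧ ¬s
    = ¬(t ∨ t ∧ r) ∨ ¬((t ∨ t ∧ r ∨ s) ∧ (t ∨ t ∧ r)) ∧ ¬s
    = ¬(t ∨ t ∧ r) ∨ ¬(t ∨ t ∧ r) ∧ ¬s
    = ¬(t ∨ t ∧ r)
    = ¬t
Both reduce to ¬t, so they are equivalent.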